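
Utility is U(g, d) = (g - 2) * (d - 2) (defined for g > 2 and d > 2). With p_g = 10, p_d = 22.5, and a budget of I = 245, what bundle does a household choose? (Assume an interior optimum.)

g* = 11, d* = 6

MU_g = (d−2), MU_d = (g−2).
MRS = (d−2)/(g−2).
Tangency: set MRS = p_g/p_d = 10/22.5 = 4/9.
So (d − 2)/(g − 2) = 4/9, i.e. (d − 2) = (4/9)·(g − 2).
Rewrite the budget in excess-of-subsistence terms: 10·(g − 2) + 22.5·(d − 2) = 245 − 10·2 − 22.5·2 = 180.
Substituting, 20·(g − 2) = 180, so g − 2 = 9 and g* = 11.
Then d − 2 = (4/9)·9 = 4, so d* = 6.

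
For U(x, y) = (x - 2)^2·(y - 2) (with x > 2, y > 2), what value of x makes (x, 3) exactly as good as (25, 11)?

U(25, 11) = 4761.
Set U(x, 3) = 4761 and solve.
With y = 3: (3 − 2) = 1, so (x − 2)^2 = 4761/1 = 4761.
Taking the square root (with x > 2): x − 2 = 69, so x = 71.
Check: U(71, 3) = 4761.

x = 71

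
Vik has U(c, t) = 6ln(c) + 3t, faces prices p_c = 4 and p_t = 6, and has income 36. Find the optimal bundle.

c* = 3, t* = 4

MU_c = 6/c, MU_t = 3.
MRS = 6/c ÷ 3.
Tangency: set MRS = p_c/p_t = 4/6 = 2/3.
MRS depends only on c: 2/c = 2/3 ⇒ c* = 2/(2/3) = 3.
From the budget, 6·t = 36 − 4·3 = 24, so t* = 4.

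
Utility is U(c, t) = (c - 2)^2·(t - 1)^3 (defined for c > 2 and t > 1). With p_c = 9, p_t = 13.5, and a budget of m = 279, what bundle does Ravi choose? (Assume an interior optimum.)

MU_c = 2·(c−2)·(t−1)^3, MU_t = 3·(c−2)^2·(t−1)^2.
MRS = (2/3)·(t−1)/(c−2).
Tangency: set MRS = p_c/p_t = 9/13.5 = 2/3.
So (2/3)·(t − 1)/(c − 2) = 2/3, i.e. (t − 1) = (c − 2).
Rewrite the budget in excess-of-subsistence terms: 9·(c − 2) + 13.5·(t − 1) = 279 − 9·2 − 13.5·1 = 247.5.
Substituting, 22.5·(c − 2) = 247.5, so c − 2 = 11 and c* = 13.
Then t − 1 = 11, so t* = 12.

c* = 13, t* = 12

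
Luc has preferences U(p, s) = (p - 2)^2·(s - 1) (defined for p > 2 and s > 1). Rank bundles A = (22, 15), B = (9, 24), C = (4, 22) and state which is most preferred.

Evaluate utility at each bundle:
U(A) = 5600.
U(B) = 1127.
U(C) = 84.
Highest utility is A, so A ≻ B ≻ C.

Bundle A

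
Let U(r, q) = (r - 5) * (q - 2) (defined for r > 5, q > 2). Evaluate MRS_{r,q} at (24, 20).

MU_r = (q−2), MU_q = (r−5).
MRS = (q−2)/(r−5).
At (24, 20): MRS = 18/19.
The indifference curve has slope −18/19 at this bundle.

MRS = 18/19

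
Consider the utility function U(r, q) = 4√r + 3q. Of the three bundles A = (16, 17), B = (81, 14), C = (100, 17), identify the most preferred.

Evaluate utility at each bundle:
U(A) = 67.000.
U(B) = 78.000.
U(C) = 91.000.
Highest utility is C, so C ≻ B ≻ A.

Bundle C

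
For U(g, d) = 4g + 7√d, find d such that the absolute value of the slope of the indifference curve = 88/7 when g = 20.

MU_g = 4, MU_d = 7/(2√d).
MRS = 4 ÷ (7/(2√d)).
MRS depends only on d: (8/7)·√d = 88/7 ⇒ √d = (88/7)/(8/7) = 11 ⇒ d = 121.

d = 121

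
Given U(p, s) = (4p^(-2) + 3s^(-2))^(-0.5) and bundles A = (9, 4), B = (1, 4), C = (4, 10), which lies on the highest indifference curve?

Bundle A

Evaluate utility at each bundle:
U(A) = 2.055.
U(B) = 0.489.
U(C) = 1.890.
Highest utility is A, so A ≻ C ≻ B.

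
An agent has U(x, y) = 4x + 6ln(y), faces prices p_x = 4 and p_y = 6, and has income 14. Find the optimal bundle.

MU_x = 4, MU_y = 6/y.
MRS = 4 ÷ (6/y).
Tangency: set MRS = p_x/p_y = 4/6 = 2/3.
MRS depends only on y: (2/3)·y = 2/3 ⇒ y* = (2/3)/(2/3) = 1.
From the budget, 4·x = 14 − 6·1 = 8, so x* = 2.

x* = 2, y* = 1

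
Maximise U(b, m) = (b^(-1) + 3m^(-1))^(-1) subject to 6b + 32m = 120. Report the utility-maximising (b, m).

b* = 4, m* = 3

For CES with ρ = -1, MRS = (1/3)·(m/b)^2.
Tangency: set MRS = p_b/p_m = 6/32 = 3/16.
So (m/b)^2 = 9/16; taking the square root, m/b = 0.75, i.e. m = 0.75·b.
Substitute into the budget 6·b + 32·m = 120: 30·b = 120, so b* = 4 and m* = 0.75·4 = 3.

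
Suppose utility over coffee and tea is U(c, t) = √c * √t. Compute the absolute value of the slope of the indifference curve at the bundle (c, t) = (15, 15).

MU_c = 0.5·c^(-0.5)·√t and MU_t = 0.5·√c·t^(-0.5).
MRS = MU_c/MU_t = t/c.
At (15, 15): MRS = 1.
The indifference curve has slope −1 at this bundle.

MRS = 1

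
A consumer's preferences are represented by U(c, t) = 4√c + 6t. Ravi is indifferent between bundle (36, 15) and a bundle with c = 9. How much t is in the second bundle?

t = 17

U(36, 15) = 114.
Set U(9, t) = 114 and solve.
With c = 9: √9 = 3, so 6t = 114 − 4·3 = 102 and t = 17.
Check: U(9, 17) = 114.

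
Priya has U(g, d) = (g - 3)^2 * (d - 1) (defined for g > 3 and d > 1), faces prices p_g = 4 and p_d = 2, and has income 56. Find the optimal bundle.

g* = 10, d* = 8

MU_g = 2·(g−3)·(d−1), MU_d = (g−3)^2.
MRS = (2/1)·(d−1)/(g−3).
Tangency: set MRS = p_g/p_d = 4/2 = 2.
So (2/1)·(d − 1)/(g − 3) = 2, i.e. (d − 1) = (g − 3).
Rewrite the budget in excess-of-subsistence terms: 4·(g − 3) + 2·(d − 1) = 56 − 4·3 − 2·1 = 42.
Substituting, 6·(g − 3) = 42, so g − 3 = 7 and g* = 10.
Then d − 1 = 7, so d* = 8.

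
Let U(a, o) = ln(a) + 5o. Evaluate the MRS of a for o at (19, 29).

MU_a = 1/a, MU_o = 5.
MRS = 1/a ÷ 5.
At (19, 29): MRS = 1/95.
That is, one extra unit of a is worth 1/95 units of o at the margin.

MRS = 1/95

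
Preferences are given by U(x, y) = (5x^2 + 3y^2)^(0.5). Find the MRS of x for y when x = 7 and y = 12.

For CES with ρ = 2, MRS = (5/3)·(y/x)^(-1).
At (7, 12): MRS = 35/36.
So at (7, 12) the consumer would give up 35/36 units of y for one more unit of x.

MRS = 35/36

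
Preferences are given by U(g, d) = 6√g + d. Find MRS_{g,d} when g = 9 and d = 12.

MU_g = 6/(2√g), MU_d = 1.
MRS = 6/(2√g) ÷ 1.
At (9, 12): MRS = 1.
That is, one extra unit of g is worth 1 units of d at the margin.

MRS = 1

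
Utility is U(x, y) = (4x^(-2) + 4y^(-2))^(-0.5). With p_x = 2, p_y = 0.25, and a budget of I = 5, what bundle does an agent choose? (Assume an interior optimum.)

x* = 2, y* = 4

For CES with ρ = -2, MRS = (y/x)^3.
Tangency: set MRS = p_x/p_y = 2/0.25 = 8.
So (y/x)^3 = 8; taking the cube root, y/x = 2, i.e. y = 2·x.
Substitute into the budget 2·x + 0.25·y = 5: 2.5·x = 5, so x* = 2 and y* = 2·2 = 4.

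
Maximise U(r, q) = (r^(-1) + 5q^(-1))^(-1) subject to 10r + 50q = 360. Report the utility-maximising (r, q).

r* = 6, q* = 6

For CES with ρ = -1, MRS = (1/5)·(q/r)^2.
Tangency: set MRS = p_r/p_q = 10/50 = 0.2.
So (q/r)^2 = 1; taking the square root, q/r = 1, i.e. q = r.
Substitute into the budget 10·r + 50·q = 360: 60·r = 360, so r* = 6 and q* = 6.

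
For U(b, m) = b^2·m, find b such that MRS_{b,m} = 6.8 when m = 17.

MU_b = 2·b·m and MU_m = b^2.
MRS = MU_b/MU_m = (2/1)·m/b.
Substitute m = 17: MRS = 34/b. Setting 34/b = 6.8 gives b = 34/6.8 = 5.

b = 5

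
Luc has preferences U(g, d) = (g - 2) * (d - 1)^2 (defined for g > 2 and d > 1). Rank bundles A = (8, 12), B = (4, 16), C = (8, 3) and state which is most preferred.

Evaluate utility at each bundle:
U(A) = 726.
U(B) = 450.
U(C) = 24.
Highest utility is A, so A ≻ B ≻ C.

Bundle A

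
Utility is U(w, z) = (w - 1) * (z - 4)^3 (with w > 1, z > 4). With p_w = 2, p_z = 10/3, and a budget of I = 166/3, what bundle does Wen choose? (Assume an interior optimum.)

MU_w = (z−4)^3, MU_z = 3·(w−1)·(z−4)^2.
MRS = (1/3)·(z−4)/(w−1).
Tangency: set MRS = p_w/p_z = 2/(10/3) = 0.6.
So (1/3)·(z − 4)/(w − 1) = 0.6, i.e. (z − 4) = 1.8·(w − 1).
Rewrite the budget in excess-of-subsistence terms: 2·(w − 1) + (10/3)·(z − 4) = 166/3 − 2·1 − (10/3)·4 = 40.
Substituting, 8·(w − 1) = 40, so w − 1 = 5 and w* = 6.
Then z − 4 = 1.8·5 = 9, so z* = 13.

w* = 6, z* = 13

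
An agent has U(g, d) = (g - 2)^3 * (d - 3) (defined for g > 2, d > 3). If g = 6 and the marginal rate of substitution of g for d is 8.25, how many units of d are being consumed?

MU_g = 3·(g−2)^2·(d−3), MU_d = (g−2)^3.
MRS = (3/1)·(d−3)/(g−2).
Substitute g = 6: MRS = (d − 3)/(4/3). Setting this equal to 8.25 gives d − 3 = 8.25·(4/3) = 11, so d = 14.

d = 14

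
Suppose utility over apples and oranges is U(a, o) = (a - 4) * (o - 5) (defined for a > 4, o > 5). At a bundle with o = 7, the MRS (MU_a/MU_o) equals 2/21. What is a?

a = 25

MU_a = (o−5), MU_o = (a−4).
MRS = (o−5)/(a−4).
Substitute o = 7: MRS = 2/(a − 4). Setting this equal to 2/21 gives a − 4 = 2/(2/21) = 21, so a = 25.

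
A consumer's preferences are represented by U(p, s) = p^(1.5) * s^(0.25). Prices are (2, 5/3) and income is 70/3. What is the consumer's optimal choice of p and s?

MU_p = 1.5·√p·s^(0.25) and MU_s = 0.25·p^(1.5)·s^(-0.75).
MRS = MU_p/MU_s = (6)·s/p.
Tangency: set MRS = p_p/p_s = 2/(5/3) = 1.2.
So (6)·s/p = 1.2, i.e. s = 0.2·p.
Substitute into the budget 2·p + (5/3)·s = 70/3: (7/3)·p = 70/3, so p* = 10.
Then s* = 0.2·10 = 2.

p* = 10, s* = 2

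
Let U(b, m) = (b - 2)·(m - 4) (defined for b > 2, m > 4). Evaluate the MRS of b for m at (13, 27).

MRS = 23/11

MU_b = (m−4), MU_m = (b−2).
MRS = (m−4)/(b−2).
At (13, 27): MRS = 23/11.
So at (13, 27) the consumer would give up 23/11 units of m for one more unit of b.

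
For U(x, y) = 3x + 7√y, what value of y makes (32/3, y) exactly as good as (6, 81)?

y = 49

U(6, 81) = 81.
Set U(32/3, y) = 81 and solve.
With x = 32/3: 7√y = 81 − 3·32/3 = 49, so √y = 7 and y = 49.
Check: U(32/3, 49) = 81.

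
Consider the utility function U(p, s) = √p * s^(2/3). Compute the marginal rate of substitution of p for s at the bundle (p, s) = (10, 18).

MRS = 1.35

MU_p = 0.5·p^(-0.5)·s^(2/3) and MU_s = 2/3·√p·s^(-1/3).
MRS = MU_p/MU_s = (0.75)·s/p.
At (10, 18): MRS = 1.35.
So at (10, 18) the consumer would give up 1.35 units of s for one more unit of p.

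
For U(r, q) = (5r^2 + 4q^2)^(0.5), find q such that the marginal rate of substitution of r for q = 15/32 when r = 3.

q = 8

For CES with ρ = 2, MRS = (5/4)·(q/r)^(-1).
Setting (5/4)·(q/3)^(-1) = 15/32 gives (q/3)^(-1) = 0.375, so q/3 = 8/3 and q = 8.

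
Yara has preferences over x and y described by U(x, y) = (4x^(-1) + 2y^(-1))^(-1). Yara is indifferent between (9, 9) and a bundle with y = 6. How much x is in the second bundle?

x = 12

U depends on (x, y) only through S = 4x^(-1) + 2y^(-1), so equal utility means equal S. At (9, 9): S = 2/3.
With y = 6: 2·6^(-1) = 1/3, so 4x^(-1) = 2/3 − 1/3 = 1/3, i.e. x^(-1) = 1/12.
Hence x = 1/(1/12) = 12.
Check: U(12, 6) = 1.5.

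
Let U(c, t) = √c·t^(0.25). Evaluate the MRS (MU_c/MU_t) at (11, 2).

MU_c = 0.5·c^(-0.5)·t^(0.25) and MU_t = 0.25·√c·t^(-0.75).
MRS = MU_c/MU_t = (2)·t/c.
At (11, 2): MRS = 4/11.
That is, one extra unit of c is worth 4/11 units of t at the margin.

MRS = 4/11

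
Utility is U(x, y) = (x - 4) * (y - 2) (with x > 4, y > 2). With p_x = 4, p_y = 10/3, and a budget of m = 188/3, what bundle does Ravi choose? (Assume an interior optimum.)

x* = 9, y* = 8

MU_x = (y−2), MU_y = (x−4).
MRS = (y−2)/(x−4).
Tangency: set MRS = p_x/p_y = 4/(10/3) = 1.2.
So (y − 2)/(x − 4) = 1.2, i.e. (y − 2) = 1.2·(x − 4).
Rewrite the budget in excess-of-subsistence terms: 4·(x − 4) + (10/3)·(y − 2) = 188/3 − 4·4 − (10/3)·2 = 40.
Substituting, 8·(x − 4) = 40, so x − 4 = 5 and x* = 9.
Then y − 2 = 1.2·5 = 6, so y* = 8.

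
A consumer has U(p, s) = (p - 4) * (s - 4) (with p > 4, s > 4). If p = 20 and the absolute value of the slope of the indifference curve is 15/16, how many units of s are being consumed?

MU_p = (s−4), MU_s = (p−4).
MRS = (s−4)/(p−4).
Substitute p = 20: MRS = (s − 4)/16. Setting this equal to 15/16 gives s − 4 = (15/16)·16 = 15, so s = 19.

s = 19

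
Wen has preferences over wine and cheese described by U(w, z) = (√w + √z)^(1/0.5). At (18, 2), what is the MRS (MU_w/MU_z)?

MRS = 1/3

For CES with ρ = 0.5, MRS = √(z/w).
At (18, 2): MRS = 1/3.
So at (18, 2) the consumer would give up 1/3 units of z for one more unit of w.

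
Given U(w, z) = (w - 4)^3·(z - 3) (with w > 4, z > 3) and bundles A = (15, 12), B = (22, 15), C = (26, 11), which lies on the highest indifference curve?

Bundle C

Evaluate utility at each bundle:
U(A) = 11979.
U(B) = 69984.
U(C) = 85184.
Highest utility is C, so C ≻ B ≻ A.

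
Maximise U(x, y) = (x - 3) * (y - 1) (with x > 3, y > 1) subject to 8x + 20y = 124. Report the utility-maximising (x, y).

MU_x = (y−1), MU_y = (x−3).
MRS = (y−1)/(x−3).
Tangency: set MRS = p_x/p_y = 8/20 = 0.4.
So (y − 1)/(x − 3) = 0.4, i.e. (y − 1) = 0.4·(x − 3).
Rewrite the budget in excess-of-subsistence terms: 8·(x − 3) + 20·(y − 1) = 124 − 8·3 − 20·1 = 80.
Substituting, 16·(x − 3) = 80, so x − 3 = 5 and x* = 8.
Then y − 1 = 0.4·5 = 2, so y* = 3.

x* = 8, y* = 3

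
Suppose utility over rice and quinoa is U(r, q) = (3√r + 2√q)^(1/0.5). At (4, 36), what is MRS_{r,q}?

MRS = 4.5

For CES with ρ = 0.5, MRS = (3/2)·√(q/r).
At (4, 36): MRS = 4.5.
The indifference curve has slope −4.5 at this bundle.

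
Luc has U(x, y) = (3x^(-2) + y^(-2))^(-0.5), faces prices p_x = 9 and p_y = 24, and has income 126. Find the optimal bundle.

For CES with ρ = -2, MRS = (3/1)·(y/x)^3.
Tangency: set MRS = p_x/p_y = 9/24 = 0.375.
So (y/x)^3 = 0.125; taking the cube root, y/x = 0.5, i.e. y = 0.5·x.
Substitute into the budget 9·x + 24·y = 126: 21·x = 126, so x* = 6 and y* = 0.5·6 = 3.

x* = 6, y* = 3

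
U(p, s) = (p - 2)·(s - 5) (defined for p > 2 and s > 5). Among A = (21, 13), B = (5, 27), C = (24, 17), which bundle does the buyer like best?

Bundle C

Evaluate utility at each bundle:
U(A) = 152.
U(B) = 66.
U(C) = 264.
Highest utility is C, so C ≻ A ≻ B.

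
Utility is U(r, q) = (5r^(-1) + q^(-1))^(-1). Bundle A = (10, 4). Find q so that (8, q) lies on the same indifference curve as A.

q = 8

U depends on (r, q) only through S = 5r^(-1) + q^(-1), so equal utility means equal S. At (10, 4): S = 0.75.
With r = 8: 5·8^(-1) = 0.625, so q^(-1) = 0.75 − 0.625 = 0.125.
Hence q = 1/0.125 = 8.
Check: U(8, 8) = 1.3333.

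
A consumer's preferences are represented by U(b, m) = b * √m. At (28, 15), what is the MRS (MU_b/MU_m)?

MU_b = √m and MU_m = 0.5·b·m^(-0.5).
MRS = MU_b/MU_m = (2)·m/b.
At (28, 15): MRS = 15/14.
So at (28, 15) the consumer would give up 15/14 units of m for one more unit of b.

MRS = 15/14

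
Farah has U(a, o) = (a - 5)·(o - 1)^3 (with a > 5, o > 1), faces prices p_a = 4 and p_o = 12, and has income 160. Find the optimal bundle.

a* = 13, o* = 9

MU_a = (o−1)^3, MU_o = 3·(a−5)·(o−1)^2.
MRS = (1/3)·(o−1)/(a−5).
Tangency: set MRS = p_a/p_o = 4/12 = 1/3.
So (1/3)·(o − 1)/(a − 5) = 1/3, i.e. (o − 1) = (a − 5).
Rewrite the budget in excess-of-subsistence terms: 4·(a − 5) + 12·(o − 1) = 160 − 4·5 − 12·1 = 128.
Substituting, 16·(a − 5) = 128, so a − 5 = 8 and a* = 13.
Then o − 1 = 8, so o* = 9.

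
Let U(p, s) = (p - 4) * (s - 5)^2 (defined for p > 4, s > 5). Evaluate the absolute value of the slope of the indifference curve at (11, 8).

MU_p = (s−5)^2, MU_s = 2·(p−4)·(s−5).
MRS = (1/2)·(s−5)/(p−4).
At (11, 8): MRS = 3/14.
The indifference curve has slope −3/14 at this bundle.

MRS = 3/14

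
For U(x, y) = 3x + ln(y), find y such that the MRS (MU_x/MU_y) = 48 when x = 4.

MU_x = 3, MU_y = 1/y.
MRS = 3 ÷ (1/y).
MRS depends only on y: 3·y = 48 ⇒ y = 48/3 = 16.

y = 16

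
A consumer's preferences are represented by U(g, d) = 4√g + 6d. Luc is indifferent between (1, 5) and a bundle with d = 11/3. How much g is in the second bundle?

g = 9

U(1, 5) = 34.
Set U(g, 11/3) = 34 and solve.
With d = 11/3: 4√g = 34 − 6·11/3 = 12, so √g = 3 and g = 9.
Check: U(9, 11/3) = 34.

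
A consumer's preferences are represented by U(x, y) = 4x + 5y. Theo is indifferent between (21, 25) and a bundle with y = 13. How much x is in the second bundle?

U(21, 25) = 209.
Set U(x, 13) = 209 and solve.
4x + 5·13 = 209 ⇒ 4x = 144 ⇒ x = 36.
Check: U(36, 13) = 209.

x = 36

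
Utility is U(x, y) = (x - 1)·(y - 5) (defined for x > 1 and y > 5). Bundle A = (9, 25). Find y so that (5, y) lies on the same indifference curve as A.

U(9, 25) = 160.
Set U(5, y) = 160 and solve.
With x = 5: (5 − 1) = 4, so (y − 5) = 160/4 = 40.
So y = 5 + 40 = 45.
Check: U(5, 45) = 160.

y = 45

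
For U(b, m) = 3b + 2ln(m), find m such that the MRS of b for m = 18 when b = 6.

MU_b = 3, MU_m = 2/m.
MRS = 3 ÷ (2/m).
MRS depends only on m: 1.5·m = 18 ⇒ m = 18/1.5 = 12.

m = 12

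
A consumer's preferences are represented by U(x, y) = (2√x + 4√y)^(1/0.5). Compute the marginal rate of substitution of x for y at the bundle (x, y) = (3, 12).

For CES with ρ = 0.5, MRS = (2/4)·√(y/x).
At (3, 12): MRS = 1.
So at (3, 12) the consumer would give up 1 units of y for one more unit of x.

MRS = 1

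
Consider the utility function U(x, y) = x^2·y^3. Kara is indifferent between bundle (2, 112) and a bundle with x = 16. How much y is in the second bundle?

y = 28

U(2, 112) = 5619712.
Set U(16, y) = 5619712 and solve.
With x = 16: 16^2 = 256, so y^3 = 5619712/256 = 21952; taking the cube root, y = 28.
Check: U(16, 28) = 5619712.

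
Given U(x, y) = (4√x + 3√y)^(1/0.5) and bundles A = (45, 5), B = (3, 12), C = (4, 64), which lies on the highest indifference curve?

Evaluate utility at each bundle:
U(A) = 1125.000.
U(B) = 300.000.
U(C) = 1024.000.
Highest utility is A, so A ≻ C ≻ B.

Bundle A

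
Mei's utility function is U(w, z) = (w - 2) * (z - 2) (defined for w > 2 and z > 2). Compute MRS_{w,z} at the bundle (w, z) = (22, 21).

MU_w = (z−2), MU_z = (w−2).
MRS = (z−2)/(w−2).
At (22, 21): MRS = 0.95.
The indifference curve has slope −0.95 at this bundle.

MRS = 0.95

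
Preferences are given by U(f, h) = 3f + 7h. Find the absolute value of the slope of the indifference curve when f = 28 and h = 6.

MU_f = 3, MU_h = 7, so MRS = 3/7 at every bundle.
At (28, 6): MRS = 3/7.
The indifference curve has slope −3/7 at this bundle.

MRS = 3/7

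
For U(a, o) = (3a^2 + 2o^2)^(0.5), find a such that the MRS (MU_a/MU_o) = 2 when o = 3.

For CES with ρ = 2, MRS = (3/2)·(o/a)^(-1).
Setting (3/2)·(3/a)^(-1) = 2 gives (3/a)^(-1) = 4/3, so 3/a = 0.75 and a = 4.

a = 4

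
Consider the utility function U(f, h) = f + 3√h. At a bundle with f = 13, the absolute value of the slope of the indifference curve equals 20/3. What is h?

h = 100

MU_f = 1, MU_h = 3/(2√h).
MRS = 1 ÷ (3/(2√h)).
MRS depends only on h: (2/3)·√h = 20/3 ⇒ √h = (20/3)/(2/3) = 10 ⇒ h = 100.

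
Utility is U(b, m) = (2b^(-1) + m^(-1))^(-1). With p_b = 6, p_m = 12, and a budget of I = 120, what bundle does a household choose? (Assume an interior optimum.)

For CES with ρ = -1, MRS = (2/1)·(m/b)^2.
Tangency: set MRS = p_b/p_m = 6/12 = 0.5.
So (m/b)^2 = 0.25; taking the square root, m/b = 0.5, i.e. m = 0.5·b.
Substitute into the budget 6·b + 12·m = 120: 12·b = 120, so b* = 10 and m* = 0.5·10 = 5.

b* = 10, m* = 5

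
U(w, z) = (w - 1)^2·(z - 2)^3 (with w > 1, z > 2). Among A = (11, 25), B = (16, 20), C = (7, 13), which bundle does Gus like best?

Bundle B

Evaluate utility at each bundle:
U(A) = 1216700.
U(B) = 1312200.
U(C) = 47916.
Highest utility is B, so B ≻ A ≻ C.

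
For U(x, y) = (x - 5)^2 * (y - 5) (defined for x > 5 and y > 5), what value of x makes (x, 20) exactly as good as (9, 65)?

U(9, 65) = 960.
Set U(x, 20) = 960 and solve.
With y = 20: (20 − 5) = 15, so (x − 5)^2 = 960/15 = 64.
Taking the square root (with x > 5): x − 5 = 8, so x = 13.
Check: U(13, 20) = 960.

x = 13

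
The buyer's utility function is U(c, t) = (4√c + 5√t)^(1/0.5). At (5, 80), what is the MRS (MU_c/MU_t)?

MRS = 3.2

For CES with ρ = 0.5, MRS = (4/5)·√(t/c).
At (5, 80): MRS = 3.2.
So at (5, 80) the consumer would give up 3.2 units of t for one more unit of c.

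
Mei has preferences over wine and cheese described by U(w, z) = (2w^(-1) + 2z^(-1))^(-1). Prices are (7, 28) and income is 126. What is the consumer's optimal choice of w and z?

For CES with ρ = -1, MRS = (z/w)^2.
Tangency: set MRS = p_w/p_z = 7/28 = 0.25.
So (z/w)^2 = 0.25; taking the square root, z/w = 0.5, i.e. z = 0.5·w.
Substitute into the budget 7·w + 28·z = 126: 21·w = 126, so w* = 6 and z* = 0.5·6 = 3.

w* = 6, z* = 3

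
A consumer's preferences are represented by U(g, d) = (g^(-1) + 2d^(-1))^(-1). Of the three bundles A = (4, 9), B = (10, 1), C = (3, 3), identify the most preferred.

Bundle A

Evaluate utility at each bundle:
U(A) = 2.118.
U(B) = 0.476.
U(C) = 1.000.
Highest utility is A, so A ≻ C ≻ B.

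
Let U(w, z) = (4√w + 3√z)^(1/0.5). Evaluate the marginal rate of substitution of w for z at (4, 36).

MRS = 4

For CES with ρ = 0.5, MRS = (4/3)·√(z/w).
At (4, 36): MRS = 4.
The indifference curve has slope −4 at this bundle.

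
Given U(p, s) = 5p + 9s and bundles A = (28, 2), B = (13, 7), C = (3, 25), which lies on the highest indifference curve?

Evaluate utility at each bundle:
U(A) = 158.
U(B) = 128.
U(C) = 240.
Highest utility is C, so C ≻ A ≻ B.

Bundle C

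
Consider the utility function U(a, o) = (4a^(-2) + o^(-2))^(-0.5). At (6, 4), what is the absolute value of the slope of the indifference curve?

For CES with ρ = -2, MRS = (4/1)·(o/a)^3.
At (6, 4): MRS = 32/27.
That is, one extra unit of a is worth 32/27 units of o at the margin.

MRS = 32/27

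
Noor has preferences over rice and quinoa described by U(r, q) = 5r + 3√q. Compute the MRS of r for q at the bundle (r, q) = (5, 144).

MU_r = 5, MU_q = 3/(2√q).
MRS = 5 ÷ (3/(2√q)).
At (5, 144): MRS = 40.
The indifference curve has slope −40 at this bundle.

MRS = 40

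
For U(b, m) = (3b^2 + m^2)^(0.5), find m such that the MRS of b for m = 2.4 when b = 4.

For CES with ρ = 2, MRS = (3/1)·(m/b)^(-1).
Setting (3/1)·(m/4)^(-1) = 2.4 gives (m/4)^(-1) = 0.8, so m/4 = 1.25 and m = 5.

m = 5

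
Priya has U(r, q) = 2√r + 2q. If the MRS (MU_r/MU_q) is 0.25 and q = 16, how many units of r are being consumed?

r = 4

MU_r = 2/(2√r), MU_q = 2.
MRS = 2/(2√r) ÷ 2.
MRS depends only on r: 0.5/√r = 0.25 ⇒ √r = 0.5/0.25 = 2 ⇒ r = 4.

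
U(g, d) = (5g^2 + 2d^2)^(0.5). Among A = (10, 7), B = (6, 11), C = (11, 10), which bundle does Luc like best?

Bundle C

Evaluate utility at each bundle:
U(A) = 24.454.
U(B) = 20.543.
U(C) = 28.373.
Highest utility is C, so C ≻ A ≻ B.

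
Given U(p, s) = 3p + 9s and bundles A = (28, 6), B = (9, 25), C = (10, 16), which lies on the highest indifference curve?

Evaluate utility at each bundle:
U(A) = 138.
U(B) = 252.
U(C) = 174.
Highest utility is B, so B ≻ C ≻ A.

Bundle B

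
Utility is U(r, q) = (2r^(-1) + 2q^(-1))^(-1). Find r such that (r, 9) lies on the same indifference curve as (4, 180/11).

U depends on (r, q) only through S = 2r^(-1) + 2q^(-1), so equal utility means equal S. At (4, 180/11): S = 28/45.
With q = 9: 2·9^(-1) = 2/9, so 2r^(-1) = 28/45 − 2/9 = 0.4, i.e. r^(-1) = 0.2.
Hence r = 1/0.2 = 5.
Check: U(5, 9) = 1.6071.

r = 5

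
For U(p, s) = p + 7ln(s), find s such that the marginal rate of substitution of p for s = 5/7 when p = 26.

s = 5

MU_p = 1, MU_s = 7/s.
MRS = 1 ÷ (7/s).
MRS depends only on s: (1/7)·s = 5/7 ⇒ s = (5/7)/(1/7) = 5.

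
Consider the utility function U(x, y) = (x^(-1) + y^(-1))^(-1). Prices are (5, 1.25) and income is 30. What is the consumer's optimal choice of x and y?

For CES with ρ = -1, MRS = (y/x)^2.
Tangency: set MRS = p_x/p_y = 5/1.25 = 4.
So (y/x)^2 = 4; taking the square root, y/x = 2, i.e. y = 2·x.
Substitute into the budget 5·x + 1.25·y = 30: 7.5·x = 30, so x* = 4 and y* = 2·4 = 8.

x* = 4, y* = 8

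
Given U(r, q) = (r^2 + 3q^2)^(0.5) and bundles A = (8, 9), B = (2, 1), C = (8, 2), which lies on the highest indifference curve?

Bundle A

Evaluate utility at each bundle:
U(A) = 17.521.
U(B) = 2.646.
U(C) = 8.718.
Highest utility is A, so A ≻ C ≻ B.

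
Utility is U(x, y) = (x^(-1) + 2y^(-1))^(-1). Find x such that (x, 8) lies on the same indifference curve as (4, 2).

U depends on (x, y) only through S = x^(-1) + 2y^(-1), so equal utility means equal S. At (4, 2): S = 1.25.
With y = 8: 2·8^(-1) = 0.25, so x^(-1) = 1.25 − 0.25 = 1.
Hence x = 1/1 = 1.
Check: U(1, 8) = 0.8.

x = 1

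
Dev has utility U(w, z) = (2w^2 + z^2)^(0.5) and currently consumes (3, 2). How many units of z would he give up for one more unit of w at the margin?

MRS = 3

For CES with ρ = 2, MRS = (2/1)·(z/w)^(-1).
At (3, 2): MRS = 3.
That is, one extra unit of w is worth 3 units of z at the margin.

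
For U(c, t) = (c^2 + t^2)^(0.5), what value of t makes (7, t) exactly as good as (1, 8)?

U depends on (c, t) only through S = c^2 + t^2, so equal utility means equal S. At (1, 8): S = 65.
With c = 7: 7^2 = 49, so t^2 = 65 − 49 = 16.
Hence t = √16 = 4.
Check: U(7, 4) = 8.0623.

t = 4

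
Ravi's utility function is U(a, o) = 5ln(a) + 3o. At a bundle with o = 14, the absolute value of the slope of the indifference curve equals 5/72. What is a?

a = 24

MU_a = 5/a, MU_o = 3.
MRS = 5/a ÷ 3.
MRS depends only on a: (5/3)/a = 5/72 ⇒ a = (5/3)/(5/72) = 24.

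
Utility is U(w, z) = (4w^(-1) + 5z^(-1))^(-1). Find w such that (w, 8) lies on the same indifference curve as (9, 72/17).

U depends on (w, z) only through S = 4w^(-1) + 5z^(-1), so equal utility means equal S. At (9, 72/17): S = 1.625.
With z = 8: 5·8^(-1) = 0.625, so 4w^(-1) = 1.625 − 0.625 = 1, i.e. w^(-1) = 0.25.
Hence w = 1/0.25 = 4.
Check: U(4, 8) = 0.6154.

w = 4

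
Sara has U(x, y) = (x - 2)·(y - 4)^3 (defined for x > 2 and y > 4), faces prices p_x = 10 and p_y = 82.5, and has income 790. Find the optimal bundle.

MU_x = (y−4)^3, MU_y = 3·(x−2)·(y−4)^2.
MRS = (1/3)·(y−4)/(x−2).
Tangency: set MRS = p_x/p_y = 10/82.5 = 4/33.
So (1/3)·(y − 4)/(x − 2) = 4/33, i.e. (y − 4) = (4/11)·(x − 2).
Rewrite the budget in excess-of-subsistence terms: 10·(x − 2) + 82.5·(y − 4) = 790 − 10·2 − 82.5·4 = 440.
Substituting, 40·(x − 2) = 440, so x − 2 = 11 and x* = 13.
Then y − 4 = (4/11)·11 = 4, so y* = 8.

x* = 13, y* = 8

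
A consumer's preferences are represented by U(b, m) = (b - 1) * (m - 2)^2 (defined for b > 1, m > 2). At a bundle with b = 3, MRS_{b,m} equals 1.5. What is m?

MU_b = (m−2)^2, MU_m = 2·(b−1)·(m−2).
MRS = (1/2)·(m−2)/(b−1).
Substitute b = 3: MRS = (m − 2)/4. Setting this equal to 1.5 gives m − 2 = 1.5·4 = 6, so m = 8.

m = 8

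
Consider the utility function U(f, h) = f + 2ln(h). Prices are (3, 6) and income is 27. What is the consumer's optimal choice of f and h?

MU_f = 1, MU_h = 2/h.
MRS = 1 ÷ (2/h).
Tangency: set MRS = p_f/p_h = 3/6 = 0.5.
MRS depends only on h: 0.5·h = 0.5 ⇒ h* = 0.5/0.5 = 1.
From the budget, 3·f = 27 − 6·1 = 21, so f* = 7.

f* = 7, h* = 1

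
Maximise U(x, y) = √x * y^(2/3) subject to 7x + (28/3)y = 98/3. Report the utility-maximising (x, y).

MU_x = 0.5·x^(-0.5)·y^(2/3) and MU_y = 2/3·√x·y^(-1/3).
MRS = MU_x/MU_y = (0.75)·y/x.
Tangency: set MRS = p_x/p_y = 7/(28/3) = 0.75.
So (0.75)·y/x = 0.75, i.e. y = x.
Substitute into the budget 7·x + (28/3)·y = 98/3: (49/3)·x = 98/3, so x* = 2.
Then y* = 2.

x* = 2, y* = 2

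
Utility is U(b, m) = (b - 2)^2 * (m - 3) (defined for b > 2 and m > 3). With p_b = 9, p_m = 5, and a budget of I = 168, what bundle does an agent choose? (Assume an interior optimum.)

MU_b = 2·(b−2)·(m−3), MU_m = (b−2)^2.
MRS = (2/1)·(m−3)/(b−2).
Tangency: set MRS = p_b/p_m = 9/5 = 1.8.
So (2/1)·(m − 3)/(b − 2) = 1.8, i.e. (m − 3) = 0.9·(b − 2).
Rewrite the budget in excess-of-subsistence terms: 9·(b − 2) + 5·(m − 3) = 168 − 9·2 − 5·3 = 135.
Substituting, 13.5·(b − 2) = 135, so b − 2 = 10 and b* = 12.
Then m − 3 = 0.9·10 = 9, so m* = 12.

b* = 12, m* = 12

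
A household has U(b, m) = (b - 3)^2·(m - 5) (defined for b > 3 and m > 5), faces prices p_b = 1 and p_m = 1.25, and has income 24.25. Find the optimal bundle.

MU_b = 2·(b−3)·(m−5), MU_m = (b−3)^2.
MRS = (2/1)·(m−5)/(b−3).
Tangency: set MRS = p_b/p_m = 1/1.25 = 0.8.
So (2/1)·(m − 5)/(b − 3) = 0.8, i.e. (m − 5) = 0.4·(b − 3).
Rewrite the budget in excess-of-subsistence terms: 1·(b − 3) + 1.25·(m − 5) = 24.25 − 1·3 − 1.25·5 = 15.
Substituting, 1.5·(b − 3) = 15, so b − 3 = 10 and b* = 13.
Then m − 5 = 0.4·10 = 4, so m* = 9.

b* = 13, m* = 9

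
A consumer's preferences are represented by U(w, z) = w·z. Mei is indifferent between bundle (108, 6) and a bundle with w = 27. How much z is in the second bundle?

z = 24

U(108, 6) = 648.
Set U(27, z) = 648 and solve.
With w = 27: z = 648/27 = 24.
Check: U(27, 24) = 648.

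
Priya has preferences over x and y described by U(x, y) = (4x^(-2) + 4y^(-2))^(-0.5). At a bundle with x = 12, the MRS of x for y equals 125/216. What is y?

y = 10

For CES with ρ = -2, MRS = (y/x)^3.
Setting (y/12)^3 = 125/216 gives y/12 = 5/6 and y = 10.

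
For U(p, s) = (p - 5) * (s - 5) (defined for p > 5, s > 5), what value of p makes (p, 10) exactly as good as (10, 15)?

p = 15

U(10, 15) = 50.
Set U(p, 10) = 50 and solve.
With s = 10: (10 − 5) = 5, so (p − 5) = 50/5 = 10.
So p = 5 + 10 = 15.
Check: U(15, 10) = 50.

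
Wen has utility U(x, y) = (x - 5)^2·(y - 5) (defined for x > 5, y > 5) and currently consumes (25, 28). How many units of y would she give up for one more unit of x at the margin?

MU_x = 2·(x−5)·(y−5), MU_y = (x−5)^2.
MRS = (2/1)·(y−5)/(x−5).
At (25, 28): MRS = 2.3.
So at (25, 28) the consumer would give up 2.3 units of y for one more unit of x.

MRS = 2.3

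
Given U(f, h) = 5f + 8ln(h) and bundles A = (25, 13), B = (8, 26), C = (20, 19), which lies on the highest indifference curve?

Evaluate utility at each bundle:
U(A) = 145.520.
U(B) = 66.065.
U(C) = 123.556.
Highest utility is A, so A ≻ C ≻ B.

Bundle A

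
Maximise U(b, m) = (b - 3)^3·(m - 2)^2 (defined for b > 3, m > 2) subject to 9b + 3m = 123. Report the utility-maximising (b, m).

MU_b = 3·(b−3)^2·(m−2)^2, MU_m = 2·(b−3)^3·(m−2).
MRS = (3/2)·(m−2)/(b−3).
Tangency: set MRS = p_b/p_m = 9/3 = 3.
So (3/2)·(m − 2)/(b − 3) = 3, i.e. (m − 2) = 2·(b − 3).
Rewrite the budget in excess-of-subsistence terms: 9·(b − 3) + 3·(m − 2) = 123 − 9·3 − 3·2 = 90.
Substituting, 15·(b − 3) = 90, so b − 3 = 6 and b* = 9.
Then m − 2 = 2·6 = 12, so m* = 14.

b* = 9, m* = 14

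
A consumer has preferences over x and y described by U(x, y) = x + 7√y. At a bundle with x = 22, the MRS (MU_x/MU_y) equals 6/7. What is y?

MU_x = 1, MU_y = 7/(2√y).
MRS = 1 ÷ (7/(2√y)).
MRS depends only on y: (2/7)·√y = 6/7 ⇒ √y = (6/7)/(2/7) = 3 ⇒ y = 9.

y = 9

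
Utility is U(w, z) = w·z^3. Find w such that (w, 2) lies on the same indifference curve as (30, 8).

U(30, 8) = 15360.
Set U(w, 2) = 15360 and solve.
With z = 2: 2^3 = 8, so w = 15360/8 = 1920.
Check: U(1920, 2) = 15360.

w = 1920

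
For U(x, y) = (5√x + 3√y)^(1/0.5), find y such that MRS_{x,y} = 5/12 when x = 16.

For CES with ρ = 0.5, MRS = (5/3)·√(y/x).
Setting (5/3)·√(y/16) = 5/12 gives √(y/16) = 0.25, so y/16 = 1/16 and y = 1.

y = 1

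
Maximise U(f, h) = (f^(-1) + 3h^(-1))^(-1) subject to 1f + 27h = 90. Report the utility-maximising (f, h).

For CES with ρ = -1, MRS = (1/3)·(h/f)^2.
Tangency: set MRS = p_f/p_h = 1/27.
So (h/f)^2 = 1/9; taking the square root, h/f = 1/3, i.e. h = (1/3)·f.
Substitute into the budget 1·f + 27·h = 90: 10·f = 90, so f* = 9 and h* = (1/3)·9 = 3.

f* = 9, h* = 3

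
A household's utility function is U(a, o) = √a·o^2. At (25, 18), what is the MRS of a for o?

MU_a = 0.5·a^(-0.5)·o^2 and MU_o = 2·√a·o.
MRS = MU_a/MU_o = (0.25)·o/a.
At (25, 18): MRS = 9/50.
The indifference curve has slope −9/50 at this bundle.

MRS = 9/50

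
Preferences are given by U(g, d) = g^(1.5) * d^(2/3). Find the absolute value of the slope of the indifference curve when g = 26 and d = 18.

MRS = 81/52

MU_g = 1.5·√g·d^(2/3) and MU_d = 2/3·g^(1.5)·d^(-1/3).
MRS = MU_g/MU_d = (2.25)·d/g.
At (26, 18): MRS = 81/52.
That is, one extra unit of g is worth 81/52 units of d at the margin.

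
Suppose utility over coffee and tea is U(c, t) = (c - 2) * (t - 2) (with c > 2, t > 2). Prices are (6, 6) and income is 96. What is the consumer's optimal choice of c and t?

MU_c = (t−2), MU_t = (c−2).
MRS = (t−2)/(c−2).
Tangency: set MRS = p_c/p_t = 6/6 = 1.
So (t − 2)/(c − 2) = 1, i.e. (t − 2) = (c − 2).
Rewrite the budget in excess-of-subsistence terms: 6·(c − 2) + 6·(t − 2) = 96 − 6·2 − 6·2 = 72.
Substituting, 12·(c − 2) = 72, so c − 2 = 6 and c* = 8.
Then t − 2 = 6, so t* = 8.

c* = 8, t* = 8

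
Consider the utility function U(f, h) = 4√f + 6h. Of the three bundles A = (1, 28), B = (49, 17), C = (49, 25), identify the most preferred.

Evaluate utility at each bundle:
U(A) = 172.000.
U(B) = 130.000.
U(C) = 178.000.
Highest utility is C, so C ≻ A ≻ B.

Bundle C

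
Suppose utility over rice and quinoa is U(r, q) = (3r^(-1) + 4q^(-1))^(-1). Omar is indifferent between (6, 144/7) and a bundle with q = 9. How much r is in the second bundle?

U depends on (r, q) only through S = 3r^(-1) + 4q^(-1), so equal utility means equal S. At (6, 144/7): S = 25/36.
With q = 9: 4·9^(-1) = 4/9, so 3r^(-1) = 25/36 − 4/9 = 0.25, i.e. r^(-1) = 1/12.
Hence r = 1/(1/12) = 12.
Check: U(12, 9) = 1.44.

r = 12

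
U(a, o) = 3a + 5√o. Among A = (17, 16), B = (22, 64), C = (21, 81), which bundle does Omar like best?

Evaluate utility at each bundle:
U(A) = 71.000.
U(B) = 106.000.
U(C) = 108.000.
Highest utility is C, so C ≻ B ≻ A.

Bundle C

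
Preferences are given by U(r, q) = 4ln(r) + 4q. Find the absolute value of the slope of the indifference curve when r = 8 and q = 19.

MU_r = 4/r, MU_q = 4.
MRS = 4/r ÷ 4.
At (8, 19): MRS = 0.125.
The indifference curve has slope −0.125 at this bundle.

MRS = 0.125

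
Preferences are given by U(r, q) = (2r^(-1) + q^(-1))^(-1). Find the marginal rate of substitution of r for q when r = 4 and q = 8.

For CES with ρ = -1, MRS = (2/1)·(q/r)^2.
At (4, 8): MRS = 8.
So at (4, 8) the consumer would give up 8 units of q for one more unit of r.

MRS = 8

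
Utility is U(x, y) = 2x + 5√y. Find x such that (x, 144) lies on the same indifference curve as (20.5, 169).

x = 23

U(20.5, 169) = 106.
Set U(x, 144) = 106 and solve.
With y = 144: √144 = 12, so 2x = 106 − 5·12 = 46 and x = 23.
Check: U(23, 144) = 106.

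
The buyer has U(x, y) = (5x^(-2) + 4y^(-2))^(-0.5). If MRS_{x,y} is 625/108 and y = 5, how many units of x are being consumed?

x = 3

For CES with ρ = -2, MRS = (5/4)·(y/x)^3.
Setting (5/4)·(5/x)^3 = 625/108 gives (5/x)^3 = 125/27, so 5/x = 5/3 and x = 3.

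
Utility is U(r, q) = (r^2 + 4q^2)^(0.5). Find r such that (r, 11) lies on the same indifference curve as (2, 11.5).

r = 7

U depends on (r, q) only through S = r^2 + 4q^2, so equal utility means equal S. At (2, 11.5): S = 533.
With q = 11: 4·11^2 = 484, so r^2 = 533 − 484 = 49.
Hence r = √49 = 7.
Check: U(7, 11) = 23.0868.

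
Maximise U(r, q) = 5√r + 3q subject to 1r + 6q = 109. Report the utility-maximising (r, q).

r* = 25, q* = 14

MU_r = 5/(2√r), MU_q = 3.
MRS = 5/(2√r) ÷ 3.
Tangency: set MRS = p_r/p_q = 1/6.
MRS depends only on r: (5/6)/√r = 1/6 ⇒ √r = (5/6)/(1/6) = 5 ⇒ r* = 25.
From the budget, 6·q = 109 − 1·25 = 84, so q* = 14.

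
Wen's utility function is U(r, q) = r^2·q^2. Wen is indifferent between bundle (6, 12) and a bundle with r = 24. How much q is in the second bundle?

U(6, 12) = 5184.
Set U(24, q) = 5184 and solve.
With r = 24: 24^2 = 576, so q^2 = 5184/576 = 9; taking the square root, q = 3.
Check: U(24, 3) = 5184.

q = 3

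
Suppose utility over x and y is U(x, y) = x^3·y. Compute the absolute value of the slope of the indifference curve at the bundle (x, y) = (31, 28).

MU_x = 3·x^2·y and MU_y = x^3.
MRS = MU_x/MU_y = (3/1)·y/x.
At (31, 28): MRS = 84/31.
So at (31, 28) the consumer would give up 84/31 units of y for one more unit of x.

MRS = 84/31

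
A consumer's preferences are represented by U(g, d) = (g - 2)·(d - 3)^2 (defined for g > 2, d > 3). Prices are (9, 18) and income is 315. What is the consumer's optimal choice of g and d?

MU_g = (d−3)^2, MU_d = 2·(g−2)·(d−3).
MRS = (1/2)·(d−3)/(g−2).
Tangency: set MRS = p_g/p_d = 9/18 = 0.5.
So (1/2)·(d − 3)/(g − 2) = 0.5, i.e. (d − 3) = (g − 2).
Rewrite the budget in excess-of-subsistence terms: 9·(g − 2) + 18·(d − 3) = 315 − 9·2 − 18·3 = 243.
Substituting, 27·(g − 2) = 243, so g − 2 = 9 and g* = 11.
Then d − 3 = 9, so d* = 12.

g* = 11, d* = 12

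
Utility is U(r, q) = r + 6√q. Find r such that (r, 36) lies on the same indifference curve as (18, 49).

r = 24

U(18, 49) = 60.
Set U(r, 36) = 60 and solve.
With q = 36: √36 = 6, so r = 60 − 6·6 = 24.
Check: U(24, 36) = 60.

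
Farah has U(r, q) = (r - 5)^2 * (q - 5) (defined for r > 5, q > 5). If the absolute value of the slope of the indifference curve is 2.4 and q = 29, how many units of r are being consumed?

MU_r = 2·(r−5)·(q−5), MU_q = (r−5)^2.
MRS = (2/1)·(q−5)/(r−5).
Substitute q = 29: MRS = 48/(r − 5). Setting this equal to 2.4 gives r − 5 = 48/2.4 = 20, so r = 25.

r = 25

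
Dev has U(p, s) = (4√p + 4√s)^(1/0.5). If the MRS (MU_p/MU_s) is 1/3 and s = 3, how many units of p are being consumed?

For CES with ρ = 0.5, MRS = √(s/p).
Setting √(3/p) = 1/3 gives 3/p = 1/9 and p = 27.

p = 27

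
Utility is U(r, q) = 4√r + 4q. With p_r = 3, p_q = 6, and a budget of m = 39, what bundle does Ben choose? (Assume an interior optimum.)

r* = 1, q* = 6

MU_r = 4/(2√r), MU_q = 4.
MRS = 4/(2√r) ÷ 4.
Tangency: set MRS = p_r/p_q = 3/6 = 0.5.
MRS depends only on r: 0.5/√r = 0.5 ⇒ √r = 0.5/0.5 = 1 ⇒ r* = 1.
From the budget, 6·q = 39 − 3·1 = 36, so q* = 6.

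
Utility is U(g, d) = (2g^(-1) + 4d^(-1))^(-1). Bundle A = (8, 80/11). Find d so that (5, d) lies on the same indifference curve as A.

d = 10

U depends on (g, d) only through S = 2g^(-1) + 4d^(-1), so equal utility means equal S. At (8, 80/11): S = 0.8.
With g = 5: 2·5^(-1) = 0.4, so 4d^(-1) = 0.8 − 0.4 = 0.4, i.e. d^(-1) = 0.1.
Hence d = 1/0.1 = 10.
Check: U(5, 10) = 1.25.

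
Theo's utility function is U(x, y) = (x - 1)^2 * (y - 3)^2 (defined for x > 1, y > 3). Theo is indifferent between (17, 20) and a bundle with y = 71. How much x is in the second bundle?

x = 5

U(17, 20) = 73984.
Set U(x, 71) = 73984 and solve.
With y = 71: (71 − 3)^2 = 4624, so (x − 1)^2 = 73984/4624 = 16.
Taking the square root (with x > 1): x − 1 = 4, so x = 5.
Check: U(5, 71) = 73984.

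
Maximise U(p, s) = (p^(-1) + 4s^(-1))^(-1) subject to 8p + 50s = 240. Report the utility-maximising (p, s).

For CES with ρ = -1, MRS = (1/4)·(s/p)^2.
Tangency: set MRS = p_p/p_s = 8/50 = 4/25.
So (s/p)^2 = 16/25; taking the square root, s/p = 0.8, i.e. s = 0.8·p.
Substitute into the budget 8·p + 50·s = 240: 48·p = 240, so p* = 5 and s* = 0.8·5 = 4.

p* = 5, s* = 4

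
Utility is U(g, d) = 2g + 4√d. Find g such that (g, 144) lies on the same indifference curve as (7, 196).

U(7, 196) = 70.
Set U(g, 144) = 70 and solve.
With d = 144: √144 = 12, so 2g = 70 − 4·12 = 22 and g = 11.
Check: U(11, 144) = 70.

g = 11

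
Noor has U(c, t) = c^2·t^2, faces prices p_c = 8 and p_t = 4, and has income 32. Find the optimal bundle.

c* = 2, t* = 4

MU_c = 2·c·t^2 and MU_t = 2·c^2·t.
MRS = MU_c/MU_t = t/c.
Tangency: set MRS = p_c/p_t = 8/4 = 2.
So t/c = 2, i.e. t = 2·c.
Substitute into the budget 8·c + 4·t = 32: 16·c = 32, so c* = 2.
Then t* = 2·2 = 4.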